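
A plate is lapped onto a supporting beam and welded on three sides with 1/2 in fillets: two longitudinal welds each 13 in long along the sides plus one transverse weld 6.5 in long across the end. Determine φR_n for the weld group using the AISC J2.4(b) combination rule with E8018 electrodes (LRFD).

E80XX → F_EXX = 80 ksi.
t_e = 0.707 × 0.5 = 0.3535 in.
R_nwl = 0.6 × 80 × 0.3535 × 26 = 441.2 kips (longitudinal, 2 welds).
R_nwt = 0.6 × 80 × 0.3535 × 6.5 = 110.3 kips (transverse, base value).
(i) R_nwl + R_nwt = 551.5 kips; (ii) 0.85 R_nwl + 1.5 R_nwt = 540.4 kips.
R_n = max = 551.5 kips [governs: (i)]; φR_n = 413.6 kips.

φR_n ≈ 414 kips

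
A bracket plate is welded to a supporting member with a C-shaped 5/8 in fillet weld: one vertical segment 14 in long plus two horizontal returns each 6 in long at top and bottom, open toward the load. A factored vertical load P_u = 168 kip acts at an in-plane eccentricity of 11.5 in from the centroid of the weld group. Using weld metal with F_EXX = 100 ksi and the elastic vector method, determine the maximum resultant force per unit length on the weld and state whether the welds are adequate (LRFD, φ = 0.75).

f_max ≈ 22 kip/in; NOT adequate

Total weld length L_w = 26 in. Treat welds as unit-width lines.
Centroid: x̄ = 2×6×3 / 26 = 1.385 in from the vertical weld.
Polar moment about centroid: J = I_x + I_y = [14³/12 + 2×6×7²] + [14×1.385² + 2(6³/12 + 6×1.615²)] = 910.8 in³.
Direct shear f_v = P/L_w = 168 / 26 = 6.462 kip/in (vertical).
Torsion M = P·e = 168 × 11.5 = 1932 kip·in.
Critical point at (x, y) = (4.615, 7) from centroid. f_tx = M·y/J = 14.85 kip/in; f_ty = M·x/J = 9.79 kip/in.
Resultant f_max = √[f_tx² + (f_v + f_ty)²] = √[14.85² + (6.462 + 9.79)²] = 22.01 kip/in.
Capacity per unit length: φr_n = 0.75 × 0.6 × 100 × (0.707 × 0.625) = 19.88 kip/in.
22.01 > 19.88 → NOT adequate.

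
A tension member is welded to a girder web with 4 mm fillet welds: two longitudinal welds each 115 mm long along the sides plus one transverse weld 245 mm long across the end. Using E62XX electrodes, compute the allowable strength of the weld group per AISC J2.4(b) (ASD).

R_n/Ω ≈ 296 kN

E62XX → F_EXX = 620 MPa.
t_e = 0.707 × 4 = 2.828 mm.
R_nwl = 0.6 × 620 × 2.828 × 230 × 10⁻³ = 242 kN (longitudinal, 2 welds).
R_nwt = 0.6 × 620 × 2.828 × 245 × 10⁻³ = 257.7 kN (transverse, base value).
(i) R_nwl + R_nwt = 499.7 kN; (ii) 0.85 R_nwl + 1.5 R_nwt = 592.3 kN.
R_n = max = 592.3 kN [governs: (ii)]; R_n/Ω = 296.1 kN.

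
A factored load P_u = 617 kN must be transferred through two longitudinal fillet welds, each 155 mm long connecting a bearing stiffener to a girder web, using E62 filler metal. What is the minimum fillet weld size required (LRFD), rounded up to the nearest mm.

w = 11 mm

E62XX → F_EXX = 620 MPa.
Total weld length L = 310 mm.
Required throat t_e = P_u / (φ × 0.6 F_EXX × L) = 617 / (0.75 × 0.6 × 620 × 310 × 10⁻³) = 7.134 mm.
Required leg w = t_e / 0.707 = 10.09 mm → use 11 mm.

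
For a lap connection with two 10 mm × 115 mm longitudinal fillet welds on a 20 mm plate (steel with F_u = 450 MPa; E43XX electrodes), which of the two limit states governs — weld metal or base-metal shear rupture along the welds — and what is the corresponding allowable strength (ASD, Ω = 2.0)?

R_n/Ω ≈ 210 kN (weld metal governs)

E43XX → F_EXX = 430 MPa.
t_e = 0.707 × 10 = 7.07 mm; L = 230 mm.
Weld metal: R_n/Ω = (1/2.0) × 0.6 × 430 × 7.07 × 230 × 10⁻³ = 209.8 kN.
Base metal (shear rupture): R_n/Ω = (1/2.0) × 0.6 × 450 × 20 × 230 × 10⁻³ = 621 kN.
Governing: weld metal.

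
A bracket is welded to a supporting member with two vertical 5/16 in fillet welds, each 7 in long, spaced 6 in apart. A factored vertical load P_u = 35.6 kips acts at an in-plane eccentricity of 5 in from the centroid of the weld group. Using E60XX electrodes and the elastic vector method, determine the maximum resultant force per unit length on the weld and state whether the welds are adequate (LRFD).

E60XX → F_EXX = 60 ksi.
Total weld length L_w = 14 in. Treat welds as unit-width lines.
Polar moment about centroid: J = 2[d³/12 + d(b/2)²] = 2[7³/12 + 7×3²] = 183.2 in³.
Direct shear f_v = P/L_w = 35.6 / 14 = 2.543 kip/in (vertical).
Torsion M = P·e = 35.6 × 5 = 178 kip·in.
Critical point at (x, y) = (3, 3.5) from centroid. f_tx = M·y/J = 3.401 kip/in; f_ty = M·x/J = 2.915 kip/in.
Resultant f_max = √[f_tx² + (f_v + f_ty)²] = √[3.401² + (2.543 + 2.915)²] = 6.431 kip/in.
Capacity per unit length: φr_n = 0.75 × 0.6 × 60 × (0.707 × 0.3125) = 5.965 kip/in.
6.431 > 5.965 → NOT adequate.

f_max ≈ 6.43 kip/in; NOT adequate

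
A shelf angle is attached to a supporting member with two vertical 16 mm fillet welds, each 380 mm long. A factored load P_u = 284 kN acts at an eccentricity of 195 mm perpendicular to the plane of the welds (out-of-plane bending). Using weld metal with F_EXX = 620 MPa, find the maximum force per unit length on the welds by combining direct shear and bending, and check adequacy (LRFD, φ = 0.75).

L_w = 2 × 380 = 760 mm; section modulus (unit throat) S = 2 × L²/6 = 48130 mm².
Direct shear f_v = P/L_w = 284×10³/760 = 373.7 N/mm.
Moment M = P × e = 284×10³ × 195 = 55380000 N·mm; bending f_b = M/S = 1151 N/mm.
f_max = √(f_v² + f_b²) = √(373.7² + 1151²) = 1210 N/mm.
φr_n = 0.75 × 0.6 × 620 × (0.707 × 16) = 3156 N/mm → adequate.

f_max ≈ 1210 N/mm; adequate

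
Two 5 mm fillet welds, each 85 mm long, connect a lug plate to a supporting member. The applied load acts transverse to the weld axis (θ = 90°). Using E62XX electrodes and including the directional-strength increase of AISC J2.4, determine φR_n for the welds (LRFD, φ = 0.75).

E62XX → F_EXX = 620 MPa.
t_e = 0.707 × 5 = 3.535 mm; A_we = 3.535 × 170 = 600.9 mm².
Directional factor: 1.0 + 0.5 sin^1.5(90°) = 1.5.
F_nw = 0.6 × 620 × 1.5 = 558 MPa.
φR_n = 0.75 × 558 × 600.9 × 10⁻³ = 251.5 kN.

φR_n ≈ 251 kN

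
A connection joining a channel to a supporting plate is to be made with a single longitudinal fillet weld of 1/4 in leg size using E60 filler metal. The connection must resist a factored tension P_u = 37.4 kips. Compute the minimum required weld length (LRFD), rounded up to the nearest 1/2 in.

E60XX → F_EXX = 60 ksi.
Throat t_e = 0.707 × 0.25 = 0.1767 in.
φr_n = 0.75 × 0.6 × 60 × 0.1767 = 4.772 kips/in.
L_req = P_u / φr_n = 37.4 / 4.772 = 7.837 in total.
Round up → use L = 8 in.

L = 8 in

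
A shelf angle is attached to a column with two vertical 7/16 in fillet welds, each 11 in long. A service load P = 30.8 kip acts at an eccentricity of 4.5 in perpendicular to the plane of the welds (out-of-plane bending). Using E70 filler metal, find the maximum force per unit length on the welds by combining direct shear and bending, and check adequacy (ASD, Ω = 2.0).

f_max ≈ 3.71 kip/in; adequate

E70XX → F_EXX = 70 ksi.
L_w = 2 × 11 = 22 in; section modulus (unit throat) S = 2 × L²/6 = 40.33 in².
Direct shear f_v = P/L_w = 30.8/22 = 1.4 kip/in.
Moment M = P × e = 30.8 × 4.5 = 138.6 kip·in; bending f_b = M/S = 3.436 kip/in.
f_max = √(f_v² + f_b²) = √(1.4² + 3.436²) = 3.711 kip/in.
r_n/Ω = (1/2.0) × 0.6 × 70 × (0.707 × 0.4375) = 6.496 kip/in → adequate.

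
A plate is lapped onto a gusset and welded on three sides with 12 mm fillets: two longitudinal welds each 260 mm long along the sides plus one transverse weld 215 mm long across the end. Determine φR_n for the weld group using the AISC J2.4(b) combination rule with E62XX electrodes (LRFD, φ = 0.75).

E62XX → F_EXX = 620 MPa.
t_e = 0.707 × 12 = 8.484 mm.
R_nwl = 0.6 × 620 × 8.484 × 520 × 10⁻³ = 1641 kN (longitudinal, 2 welds).
R_nwt = 0.6 × 620 × 8.484 × 215 × 10⁻³ = 678.6 kN (transverse, base value).
(i) R_nwl + R_nwt = 2320 kN; (ii) 0.85 R_nwl + 1.5 R_nwt = 2413 kN.
R_n = max = 2413 kN [governs: (ii)]; φR_n = 1810 kN.

φR_n ≈ 1810 kN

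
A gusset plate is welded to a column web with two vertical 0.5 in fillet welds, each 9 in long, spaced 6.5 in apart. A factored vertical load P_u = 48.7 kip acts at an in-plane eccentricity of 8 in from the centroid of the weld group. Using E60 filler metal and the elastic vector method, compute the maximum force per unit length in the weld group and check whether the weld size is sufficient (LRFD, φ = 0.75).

f_max ≈ 8.8 kip/in; adequate

E60XX → F_EXX = 60 ksi.
Total weld length L_w = 18 in. Treat welds as unit-width lines.
Polar moment about centroid: J = 2[d³/12 + d(b/2)²] = 2[9³/12 + 9×3.25²] = 311.6 in³.
Direct shear f_v = P/L_w = 48.7 / 18 = 2.706 kip/in (vertical).
Torsion M = P·e = 48.7 × 8 = 389.6 kip·in.
Critical point at (x, y) = (3.25, 4.5) from centroid. f_tx = M·y/J = 5.626 kip/in; f_ty = M·x/J = 4.063 kip/in.
Resultant f_max = √[f_tx² + (f_v + f_ty)²] = √[5.626² + (2.706 + 4.063)²] = 8.802 kip/in.
Capacity per unit length: φr_n = 0.75 × 0.6 × 60 × (0.707 × 0.5) = 9.544 kip/in.
8.802 ≤ 9.544 → adequate.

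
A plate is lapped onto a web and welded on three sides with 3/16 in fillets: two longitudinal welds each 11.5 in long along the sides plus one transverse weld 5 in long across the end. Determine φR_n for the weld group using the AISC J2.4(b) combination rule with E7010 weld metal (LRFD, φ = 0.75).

E70XX → F_EXX = 70 ksi.
t_e = 0.707 × 0.1875 = 0.1326 in.
R_nwl = 0.6 × 70 × 0.1326 × 23 = 128.1 kips (longitudinal, 2 welds).
R_nwt = 0.6 × 70 × 0.1326 × 5 = 27.84 kips (transverse, base value).
(i) R_nwl + R_nwt = 155.9 kips; (ii) 0.85 R_nwl + 1.5 R_nwt = 150.6 kips.
R_n = max = 155.9 kips [governs: (i)]; φR_n = 116.9 kips.

φR_n ≈ 117 kips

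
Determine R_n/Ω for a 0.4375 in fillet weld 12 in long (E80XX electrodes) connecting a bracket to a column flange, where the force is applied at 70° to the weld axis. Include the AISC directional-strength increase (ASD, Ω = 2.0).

R_n/Ω ≈ 130 kips

E80XX → F_EXX = 80 ksi.
t_e = 0.707 × 0.4375 = 0.3093 in; A_we = 0.3093 × 12 = 3.712 in².
Directional factor: 1.0 + 0.5 sin^1.5(70°) = 1.455.
F_nw = 0.6 × 80 × 1.455 = 69.86 ksi.
R_n/Ω = (69.86 × 3.712) / 2.0 = 129.7 kips.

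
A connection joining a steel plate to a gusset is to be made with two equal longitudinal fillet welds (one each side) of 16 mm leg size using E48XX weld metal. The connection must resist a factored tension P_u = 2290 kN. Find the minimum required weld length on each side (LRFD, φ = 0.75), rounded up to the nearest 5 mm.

L = 470 mm on each side

E48XX → F_EXX = 480 MPa.
Throat t_e = 0.707 × 16 = 11.31 mm.
φr_n = 0.75 × 0.6 × 480 × 11.31 × 10⁻³ = 2.443 kN/mm.
L_req = P_u / φr_n = 2290 / 2.443 = 937.2 mm total.
Per side: 937.2 / 2 = 468.6 mm.
Round up → use L = 470 mm on each side.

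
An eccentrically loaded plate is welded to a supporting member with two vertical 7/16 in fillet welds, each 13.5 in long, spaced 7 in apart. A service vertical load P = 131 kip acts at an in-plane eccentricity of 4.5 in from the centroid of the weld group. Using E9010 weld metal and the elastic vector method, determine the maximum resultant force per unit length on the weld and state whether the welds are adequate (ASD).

E90XX → F_EXX = 90 ksi.
Total weld length L_w = 27 in. Treat welds as unit-width lines.
Polar moment about centroid: J = 2[d³/12 + d(b/2)²] = 2[13.5³/12 + 13.5×3.5²] = 740.8 in³.
Direct shear f_v = P/L_w = 131 / 27 = 4.852 kip/in (vertical).
Torsion M = P·e = 131 × 4.5 = 589.5 kip·in.
Critical point at (x, y) = (3.5, 6.75) from centroid. f_tx = M·y/J = 5.371 kip/in; f_ty = M·x/J = 2.785 kip/in.
Resultant f_max = √[f_tx² + (f_v + f_ty)²] = √[5.371² + (4.852 + 2.785)²] = 9.337 kip/in.
Capacity per unit length: r_n/Ω = (1/2.0) × 0.6 × 90 × (0.707 × 0.4375) = 8.351 kip/in.
9.337 > 8.351 → NOT adequate.

f_max ≈ 9.34 kip/in; NOT adequate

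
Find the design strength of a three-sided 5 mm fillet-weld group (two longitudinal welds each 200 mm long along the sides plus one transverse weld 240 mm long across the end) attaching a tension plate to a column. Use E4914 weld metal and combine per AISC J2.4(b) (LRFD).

E49XX → F_EXX = 490 MPa.
t_e = 0.707 × 5 = 3.535 mm.
R_nwl = 0.6 × 490 × 3.535 × 400 × 10⁻³ = 415.7 kN (longitudinal, 2 welds).
R_nwt = 0.6 × 490 × 3.535 × 240 × 10⁻³ = 249.4 kN (transverse, base value).
(i) R_nwl + R_nwt = 665.1 kN; (ii) 0.85 R_nwl + 1.5 R_nwt = 727.5 kN.
R_n = max = 727.5 kN [governs: (ii)]; φR_n = 545.6 kN.

φR_n ≈ 546 kN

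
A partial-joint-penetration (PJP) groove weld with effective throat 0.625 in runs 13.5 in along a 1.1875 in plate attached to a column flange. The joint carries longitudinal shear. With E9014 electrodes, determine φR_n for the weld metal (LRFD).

φR_n ≈ 342 kips

E90XX → F_EXX = 90 ksi.
Effective throat (given) t_e = 0.625 in.
A_we = 0.625 × 13.5 = 8.438 in².
F_nw = 0.6 F_EXX = 54 ksi.
φR_n = 0.75 × 54 × 8.438 = 341.7 kips.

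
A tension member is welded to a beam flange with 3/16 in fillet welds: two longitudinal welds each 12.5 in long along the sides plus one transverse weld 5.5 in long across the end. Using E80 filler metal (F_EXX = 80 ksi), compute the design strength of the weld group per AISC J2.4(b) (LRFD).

t_e = 0.707 × 0.1875 = 0.1326 in.
R_nwl = 0.6 × 80 × 0.1326 × 25 = 159.1 kip (longitudinal, 2 welds).
R_nwt = 0.6 × 80 × 0.1326 × 5.5 = 35 kip (transverse, base value).
(i) R_nwl + R_nwt = 194.1 kip; (ii) 0.85 R_nwl + 1.5 R_nwt = 187.7 kip.
R_n = max = 194.1 kip [governs: (i)]; φR_n = 145.6 kip.

φR_n ≈ 146 kip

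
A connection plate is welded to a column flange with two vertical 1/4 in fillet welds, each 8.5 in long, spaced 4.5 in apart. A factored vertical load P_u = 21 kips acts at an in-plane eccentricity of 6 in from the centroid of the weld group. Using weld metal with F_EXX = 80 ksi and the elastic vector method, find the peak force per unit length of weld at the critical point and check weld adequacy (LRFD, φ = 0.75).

Total weld length L_w = 17 in. Treat welds as unit-width lines.
Polar moment about centroid: J = 2[d³/12 + d(b/2)²] = 2[8.5³/12 + 8.5×2.25²] = 188.4 in³.
Direct shear f_v = P/L_w = 21 / 17 = 1.235 kip/in (vertical).
Torsion M = P·e = 21 × 6 = 126 kip·in.
Critical point at (x, y) = (2.25, 4.25) from centroid. f_tx = M·y/J = 2.842 kip/in; f_ty = M·x/J = 1.505 kip/in.
Resultant f_max = √[f_tx² + (f_v + f_ty)²] = √[2.842² + (1.235 + 1.505)²] = 3.948 kip/in.
Capacity per unit length: φr_n = 0.75 × 0.6 × 80 × (0.707 × 0.25) = 6.363 kip/in.
3.948 ≤ 6.363 → adequate.

f_max ≈ 3.95 kip/in; adequate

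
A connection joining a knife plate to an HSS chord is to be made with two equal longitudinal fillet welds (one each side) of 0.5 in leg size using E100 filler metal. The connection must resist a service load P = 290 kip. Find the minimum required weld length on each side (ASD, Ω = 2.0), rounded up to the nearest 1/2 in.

L = 14 in on each side

E100XX → F_EXX = 100 ksi.
Throat t_e = 0.707 × 0.5 = 0.3535 in.
r_n/Ω = (0.6 × 100 × 0.3535) / 2.0 = 10.6 kip/in.
L_req = P / (r_n/Ω) = 290 / 10.6 = 27.35 in total.
Per side: 27.35 / 2 = 13.67 in.
Round up → use L = 14 in on each side.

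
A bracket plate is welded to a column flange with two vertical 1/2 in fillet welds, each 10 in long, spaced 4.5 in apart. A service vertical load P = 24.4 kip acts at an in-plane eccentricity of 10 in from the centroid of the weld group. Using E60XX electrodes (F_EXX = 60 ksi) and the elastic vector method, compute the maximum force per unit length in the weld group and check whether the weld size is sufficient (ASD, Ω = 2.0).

Total weld length L_w = 20 in. Treat welds as unit-width lines.
Polar moment about centroid: J = 2[d³/12 + d(b/2)²] = 2[10³/12 + 10×2.25²] = 267.9 in³.
Direct shear f_v = P/L_w = 24.4 / 20 = 1.22 kip/in (vertical).
Torsion M = P·e = 24.4 × 10 = 244 kip·in.
Critical point at (x, y) = (2.25, 5) from centroid. f_tx = M·y/J = 4.554 kip/in; f_ty = M·x/J = 2.049 kip/in.
Resultant f_max = √[f_tx² + (f_v + f_ty)²] = √[4.554² + (1.22 + 2.049)²] = 5.606 kip/in.
Capacity per unit length: r_n/Ω = (1/2.0) × 0.6 × 60 × (0.707 × 0.5) = 6.363 kip/in.
5.606 ≤ 6.363 → adequate.

f_max ≈ 5.61 kip/in; adequate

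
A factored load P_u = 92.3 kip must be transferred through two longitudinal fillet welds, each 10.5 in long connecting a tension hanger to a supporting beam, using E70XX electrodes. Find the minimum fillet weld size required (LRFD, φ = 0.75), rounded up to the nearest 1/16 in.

E70XX → F_EXX = 70 ksi.
Total weld length L = 21 in.
Required throat t_e = P_u / (φ × 0.6 F_EXX × L) = 92.3 / (0.75 × 0.6 × 70 × 21) = 0.1395 in.
Required leg w = t_e / 0.707 = 0.1974 in → use 1/4 in.

w = 1/4 in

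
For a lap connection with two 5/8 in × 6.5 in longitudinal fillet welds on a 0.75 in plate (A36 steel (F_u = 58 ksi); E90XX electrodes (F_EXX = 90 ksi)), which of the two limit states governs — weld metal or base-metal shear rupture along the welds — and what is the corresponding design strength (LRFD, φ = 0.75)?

φR_n ≈ 233 kips (weld metal governs)

t_e = 0.707 × 0.625 = 0.4419 in; L = 13 in.
Weld metal: φR_n = 0.75 × 0.6 × 90 × 0.4419 × 13 = 232.6 kips.
Base metal (shear rupture): φR_n = 0.75 × 0.6 × 58 × 0.75 × 13 = 254.5 kips.
Governing: weld metal.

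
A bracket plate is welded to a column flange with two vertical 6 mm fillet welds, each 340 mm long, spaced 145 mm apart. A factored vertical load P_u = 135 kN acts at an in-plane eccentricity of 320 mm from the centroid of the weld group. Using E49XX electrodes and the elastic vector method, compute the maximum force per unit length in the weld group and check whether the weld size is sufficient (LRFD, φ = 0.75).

f_max ≈ 885 N/mm; adequate

E49XX → F_EXX = 490 MPa.
Total weld length L_w = 680 mm. Treat welds as unit-width lines.
Polar moment about centroid: J = 2[d³/12 + d(b/2)²] = 2[340³/12 + 340×72.5²] = 10120000 mm³.
Direct shear f_v = P/L_w = 135×10³ / 680 = 198.5 N/mm (vertical).
Torsion M = P·e = 135×10³ × 320 = 43200000 N·mm.
Critical point at (x, y) = (72.5, 170) from centroid. f_tx = M·y/J = 725.3 N/mm; f_ty = M·x/J = 309.3 N/mm.
Resultant f_max = √[f_tx² + (f_v + f_ty)²] = √[725.3² + (198.5 + 309.3)²] = 885.5 N/mm.
Capacity per unit length: φr_n = 0.75 × 0.6 × 490 × (0.707 × 6) = 935.4 N/mm.
885.5 ≤ 935.4 → adequate.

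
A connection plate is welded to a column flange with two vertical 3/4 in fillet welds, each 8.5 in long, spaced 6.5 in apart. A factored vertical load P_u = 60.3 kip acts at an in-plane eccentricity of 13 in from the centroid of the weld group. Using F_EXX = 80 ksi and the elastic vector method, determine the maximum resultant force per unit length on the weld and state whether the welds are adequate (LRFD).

Total weld length L_w = 17 in. Treat welds as unit-width lines.
Polar moment about centroid: J = 2[d³/12 + d(b/2)²] = 2[8.5³/12 + 8.5×3.25²] = 281.9 in³.
Direct shear f_v = P/L_w = 60.3 / 17 = 3.547 kip/in (vertical).
Torsion M = P·e = 60.3 × 13 = 783.9 kip·in.
Critical point at (x, y) = (3.25, 4.25) from centroid. f_tx = M·y/J = 11.82 kip/in; f_ty = M·x/J = 9.037 kip/in.
Resultant f_max = √[f_tx² + (f_v + f_ty)²] = √[11.82² + (3.547 + 9.037)²] = 17.26 kip/in.
Capacity per unit length: φr_n = 0.75 × 0.6 × 80 × (0.707 × 0.75) = 19.09 kip/in.
17.26 ≤ 19.09 → adequate.

f_max ≈ 17.3 kip/in; adequate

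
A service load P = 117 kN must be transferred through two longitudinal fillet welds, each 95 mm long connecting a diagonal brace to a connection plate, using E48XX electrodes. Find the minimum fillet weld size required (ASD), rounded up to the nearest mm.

w = 7 mm

E48XX → F_EXX = 480 MPa.
Total weld length L = 190 mm.
Required throat t_e = P × Ω / (0.6 F_EXX × L) = 117 × 2.0 / (0.6 × 480 × 190 × 10⁻³) = 4.276 mm.
Required leg w = t_e / 0.707 = 6.049 mm → use 7 mm.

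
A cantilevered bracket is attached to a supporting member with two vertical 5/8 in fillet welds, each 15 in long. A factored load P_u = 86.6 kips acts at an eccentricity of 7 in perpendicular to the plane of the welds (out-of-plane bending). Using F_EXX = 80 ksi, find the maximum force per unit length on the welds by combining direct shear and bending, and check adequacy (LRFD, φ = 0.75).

f_max ≈ 8.58 kip/in; adequate

L_w = 2 × 15 = 30 in; section modulus (unit throat) S = 2 × L²/6 = 75 in².
Direct shear f_v = P/L_w = 86.6/30 = 2.887 kip/in.
Moment M = P × e = 86.6 × 7 = 606.2 kip·in; bending f_b = M/S = 8.083 kip/in.
f_max = √(f_v² + f_b²) = √(2.887² + 8.083²) = 8.583 kip/in.
φr_n = 0.75 × 0.6 × 80 × (0.707 × 0.625) = 15.91 kip/in → adequate.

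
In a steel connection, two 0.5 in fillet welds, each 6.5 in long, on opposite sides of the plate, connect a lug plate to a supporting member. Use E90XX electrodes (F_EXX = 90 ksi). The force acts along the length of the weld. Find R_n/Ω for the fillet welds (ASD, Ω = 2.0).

R_n/Ω ≈ 124 kips

Effective throat t_e = 0.707 × 0.5 = 0.3535 in.
Total length L = 13 in; A_we = 0.3535 × 13 = 4.595 in².
F_nw = 0.6 F_EXX = 0.6 × 90 = 54 ksi.
R_n = 54 × 4.595 = 248.2 kips; R_n/Ω = 248.2/2.0 = 124.1 kips.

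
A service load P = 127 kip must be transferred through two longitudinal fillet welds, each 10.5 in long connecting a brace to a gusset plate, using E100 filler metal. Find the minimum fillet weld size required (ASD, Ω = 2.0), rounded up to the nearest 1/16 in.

E100XX → F_EXX = 100 ksi.
Total weld length L = 21 in.
Required throat t_e = P × Ω / (0.6 F_EXX × L) = 127 × 2.0 / (0.6 × 100 × 21) = 0.2016 in.
Required leg w = t_e / 0.707 = 0.2851 in → use 5/16 in.

w = 5/16 in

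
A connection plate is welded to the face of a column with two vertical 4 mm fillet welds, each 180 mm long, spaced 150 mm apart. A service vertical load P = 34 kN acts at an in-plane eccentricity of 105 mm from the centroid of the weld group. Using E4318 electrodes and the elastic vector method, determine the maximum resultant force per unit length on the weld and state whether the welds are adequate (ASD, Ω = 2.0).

f_max ≈ 213 N/mm; adequate

E43XX → F_EXX = 430 MPa.
Total weld length L_w = 360 mm. Treat welds as unit-width lines.
Polar moment about centroid: J = 2[d³/12 + d(b/2)²] = 2[180³/12 + 180×75²] = 2997000 mm³.
Direct shear f_v = P/L_w = 34×10³ / 360 = 94.44 N/mm (vertical).
Torsion M = P·e = 34×10³ × 105 = 3570000 N·mm.
Critical point at (x, y) = (75, 90) from centroid. f_tx = M·y/J = 107.2 N/mm; f_ty = M·x/J = 89.34 N/mm.
Resultant f_max = √[f_tx² + (f_v + f_ty)²] = √[107.2² + (94.44 + 89.34)²] = 212.8 N/mm.
Capacity per unit length: r_n/Ω = (1/2.0) × 0.6 × 430 × (0.707 × 4) = 364.8 N/mm.
212.8 ≤ 364.8 → adequate.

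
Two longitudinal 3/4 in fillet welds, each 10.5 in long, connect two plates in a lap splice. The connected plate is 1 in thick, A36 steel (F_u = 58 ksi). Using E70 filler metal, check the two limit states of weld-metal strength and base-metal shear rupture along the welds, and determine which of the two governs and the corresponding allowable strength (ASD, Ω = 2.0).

E70XX → F_EXX = 70 ksi.
t_e = 0.707 × 0.75 = 0.5302 in; L = 21 in.
Weld metal: R_n/Ω = (1/2.0) × 0.6 × 70 × 0.5302 × 21 = 233.8 kip.
Base metal (shear rupture): R_n/Ω = (1/2.0) × 0.6 × 58 × 1 × 21 = 365.4 kip.
Governing: weld metal.

R_n/Ω ≈ 234 kip (weld metal governs)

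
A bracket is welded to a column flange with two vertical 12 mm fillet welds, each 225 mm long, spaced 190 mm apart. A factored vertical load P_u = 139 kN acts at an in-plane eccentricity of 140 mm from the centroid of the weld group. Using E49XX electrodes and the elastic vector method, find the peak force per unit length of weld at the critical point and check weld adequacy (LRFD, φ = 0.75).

f_max ≈ 720 N/mm; adequate

E49XX → F_EXX = 490 MPa.
Total weld length L_w = 450 mm. Treat welds as unit-width lines.
Polar moment about centroid: J = 2[d³/12 + d(b/2)²] = 2[225³/12 + 225×95²] = 5960000 mm³.
Direct shear f_v = P/L_w = 139×10³ / 450 = 308.9 N/mm (vertical).
Torsion M = P·e = 139×10³ × 140 = 19460000 N·mm.
Critical point at (x, y) = (95, 112.5) from centroid. f_tx = M·y/J = 367.3 N/mm; f_ty = M·x/J = 310.2 N/mm.
Resultant f_max = √[f_tx² + (f_v + f_ty)²] = √[367.3² + (308.9 + 310.2)²] = 719.9 N/mm.
Capacity per unit length: φr_n = 0.75 × 0.6 × 490 × (0.707 × 12) = 1871 N/mm.
719.9 ≤ 1871 → adequate.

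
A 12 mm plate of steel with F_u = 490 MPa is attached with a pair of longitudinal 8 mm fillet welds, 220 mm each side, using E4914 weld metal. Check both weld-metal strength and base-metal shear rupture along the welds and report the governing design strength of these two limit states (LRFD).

E49XX → F_EXX = 490 MPa.
t_e = 0.707 × 8 = 5.656 mm; L = 440 mm.
Weld metal: φR_n = 0.75 × 0.6 × 490 × 5.656 × 440 × 10⁻³ = 548.7 kN.
Base metal (shear rupture): φR_n = 0.75 × 0.6 × 490 × 12 × 440 × 10⁻³ = 1164 kN.
Governing: weld metal.

φR_n ≈ 549 kN (weld metal governs)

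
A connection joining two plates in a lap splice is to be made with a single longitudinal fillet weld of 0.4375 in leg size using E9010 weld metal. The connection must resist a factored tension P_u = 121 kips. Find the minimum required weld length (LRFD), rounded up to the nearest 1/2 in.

L = 10 in

E90XX → F_EXX = 90 ksi.
Throat t_e = 0.707 × 0.4375 = 0.3093 in.
φr_n = 0.75 × 0.6 × 90 × 0.3093 = 12.53 kips/in.
L_req = P_u / φr_n = 121 / 12.53 = 9.659 in total.
Round up → use L = 10 in.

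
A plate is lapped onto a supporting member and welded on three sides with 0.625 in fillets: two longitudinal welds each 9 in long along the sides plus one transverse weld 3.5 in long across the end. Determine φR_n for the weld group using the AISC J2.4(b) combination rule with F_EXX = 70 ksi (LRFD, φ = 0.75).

φR_n ≈ 299 kips

t_e = 0.707 × 0.625 = 0.4419 in.
R_nwl = 0.6 × 70 × 0.4419 × 18 = 334.1 kips (longitudinal, 2 welds).
R_nwt = 0.6 × 70 × 0.4419 × 3.5 = 64.96 kips (transverse, base value).
(i) R_nwl + R_nwt = 399 kips; (ii) 0.85 R_nwl + 1.5 R_nwt = 381.4 kips.
R_n = max = 399 kips [governs: (i)]; φR_n = 299.3 kips.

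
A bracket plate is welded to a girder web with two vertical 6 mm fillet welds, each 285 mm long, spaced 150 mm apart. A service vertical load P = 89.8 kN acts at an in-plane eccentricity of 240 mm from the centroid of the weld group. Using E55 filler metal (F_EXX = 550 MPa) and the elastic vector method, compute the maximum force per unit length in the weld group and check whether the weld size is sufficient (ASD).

f_max ≈ 582 N/mm; adequate

Total weld length L_w = 570 mm. Treat welds as unit-width lines.
Polar moment about centroid: J = 2[d³/12 + d(b/2)²] = 2[285³/12 + 285×75²] = 7064000 mm³.
Direct shear f_v = P/L_w = 89.8×10³ / 570 = 157.5 N/mm (vertical).
Torsion M = P·e = 89.8×10³ × 240 = 21552000 N·mm.
Critical point at (x, y) = (75, 142.5) from centroid. f_tx = M·y/J = 434.7 N/mm; f_ty = M·x/J = 228.8 N/mm.
Resultant f_max = √[f_tx² + (f_v + f_ty)²] = √[434.7² + (157.5 + 228.8)²] = 581.6 N/mm.
Capacity per unit length: r_n/Ω = (1/2.0) × 0.6 × 550 × (0.707 × 6) = 699.9 N/mm.
581.6 ≤ 699.9 → adequate.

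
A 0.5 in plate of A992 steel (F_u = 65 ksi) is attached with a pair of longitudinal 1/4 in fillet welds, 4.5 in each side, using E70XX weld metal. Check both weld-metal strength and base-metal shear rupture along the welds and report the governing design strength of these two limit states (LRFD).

E70XX → F_EXX = 70 ksi.
t_e = 0.707 × 0.25 = 0.1767 in; L = 9 in.
Weld metal: φR_n = 0.75 × 0.6 × 70 × 0.1767 × 9 = 50.11 kip.
Base metal (shear rupture): φR_n = 0.75 × 0.6 × 65 × 0.5 × 9 = 131.6 kip.
Governing: weld metal.

φR_n ≈ 50.1 kip (weld metal governs)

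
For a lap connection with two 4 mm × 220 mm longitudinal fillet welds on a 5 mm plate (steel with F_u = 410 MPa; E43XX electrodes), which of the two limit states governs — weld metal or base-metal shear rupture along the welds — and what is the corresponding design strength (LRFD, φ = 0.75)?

E43XX → F_EXX = 430 MPa.
t_e = 0.707 × 4 = 2.828 mm; L = 440 mm.
Weld metal: φR_n = 0.75 × 0.6 × 430 × 2.828 × 440 × 10⁻³ = 240.8 kN.
Base metal (shear rupture): φR_n = 0.75 × 0.6 × 410 × 5 × 440 × 10⁻³ = 405.9 kN.
Governing: weld metal.

φR_n ≈ 241 kN (weld metal governs)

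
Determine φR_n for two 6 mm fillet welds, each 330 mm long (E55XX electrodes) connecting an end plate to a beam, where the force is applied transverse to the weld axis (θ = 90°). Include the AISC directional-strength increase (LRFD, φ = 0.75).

E55XX → F_EXX = 550 MPa.
t_e = 0.707 × 6 = 4.242 mm; A_we = 4.242 × 660 = 2800 mm².
Directional factor: 1.0 + 0.5 sin^1.5(90°) = 1.5.
F_nw = 0.6 × 550 × 1.5 = 495 MPa.
φR_n = 0.75 × 495 × 2800 × 10⁻³ = 1039 kN.

φR_n ≈ 1040 kN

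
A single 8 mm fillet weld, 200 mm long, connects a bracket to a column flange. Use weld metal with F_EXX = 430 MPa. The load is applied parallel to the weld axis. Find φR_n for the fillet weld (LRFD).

Effective throat t_e = 0.707 × 8 = 5.656 mm.
Total length L = 200 mm; A_we = 5.656 × 200 = 1131 mm².
F_nw = 0.6 F_EXX = 0.6 × 430 = 258 MPa.
φR_n = 0.75 × 258 × 1131 × 10⁻³ = 218.9 kN.

φR_n ≈ 219 kN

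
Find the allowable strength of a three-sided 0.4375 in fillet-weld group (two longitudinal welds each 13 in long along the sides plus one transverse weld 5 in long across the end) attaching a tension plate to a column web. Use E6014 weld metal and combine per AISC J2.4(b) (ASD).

R_n/Ω ≈ 173 kip

E60XX → F_EXX = 60 ksi.
t_e = 0.707 × 0.4375 = 0.3093 in.
R_nwl = 0.6 × 60 × 0.3093 × 26 = 289.5 kip (longitudinal, 2 welds).
R_nwt = 0.6 × 60 × 0.3093 × 5 = 55.68 kip (transverse, base value).
(i) R_nwl + R_nwt = 345.2 kip; (ii) 0.85 R_nwl + 1.5 R_nwt = 329.6 kip.
R_n = max = 345.2 kip [governs: (i)]; R_n/Ω = 172.6 kip.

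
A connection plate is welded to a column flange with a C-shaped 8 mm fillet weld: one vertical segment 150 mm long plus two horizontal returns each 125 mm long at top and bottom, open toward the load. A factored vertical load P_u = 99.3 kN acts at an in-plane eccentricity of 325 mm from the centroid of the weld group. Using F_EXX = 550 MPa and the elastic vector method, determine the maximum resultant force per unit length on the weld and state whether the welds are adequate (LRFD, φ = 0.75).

f_max ≈ 1740 N/mm; NOT adequate

Total weld length L_w = 400 mm. Treat welds as unit-width lines.
Centroid: x̄ = 2×125×62.5 / 400 = 39.06 mm from the vertical weld.
Polar moment about centroid: J = I_x + I_y = [150³/12 + 2×125×75²] + [150×39.06² + 2(125³/12 + 125×23.44²)] = 2379000 mm³.
Direct shear f_v = P/L_w = 99.3×10³ / 400 = 248.2 N/mm (vertical).
Torsion M = P·e = 99.3×10³ × 325 = 32272000 N·mm.
Critical point at (x, y) = (85.94, 75) from centroid. f_tx = M·y/J = 1017 N/mm; f_ty = M·x/J = 1166 N/mm.
Resultant f_max = √[f_tx² + (f_v + f_ty)²] = √[1017² + (248.2 + 1166)²] = 1742 N/mm.
Capacity per unit length: φr_n = 0.75 × 0.6 × 550 × (0.707 × 8) = 1400 N/mm.
1742 > 1400 → NOT adequate.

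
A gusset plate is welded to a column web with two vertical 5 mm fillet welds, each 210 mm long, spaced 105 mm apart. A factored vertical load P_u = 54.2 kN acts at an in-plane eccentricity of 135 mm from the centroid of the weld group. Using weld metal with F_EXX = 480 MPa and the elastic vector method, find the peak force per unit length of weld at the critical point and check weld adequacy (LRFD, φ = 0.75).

Total weld length L_w = 420 mm. Treat welds as unit-width lines.
Polar moment about centroid: J = 2[d³/12 + d(b/2)²] = 2[210³/12 + 210×52.5²] = 2701000 mm³.
Direct shear f_v = P/L_w = 54.2×10³ / 420 = 129 N/mm (vertical).
Torsion M = P·e = 54.2×10³ × 135 = 7317000 N·mm.
Critical point at (x, y) = (52.5, 105) from centroid. f_tx = M·y/J = 284.4 N/mm; f_ty = M·x/J = 142.2 N/mm.
Resultant f_max = √[f_tx² + (f_v + f_ty)²] = √[284.4² + (129 + 142.2)²] = 393 N/mm.
Capacity per unit length: φr_n = 0.75 × 0.6 × 480 × (0.707 × 5) = 763.6 N/mm.
393 ≤ 763.6 → adequate.

f_max ≈ 393 N/mm; adequate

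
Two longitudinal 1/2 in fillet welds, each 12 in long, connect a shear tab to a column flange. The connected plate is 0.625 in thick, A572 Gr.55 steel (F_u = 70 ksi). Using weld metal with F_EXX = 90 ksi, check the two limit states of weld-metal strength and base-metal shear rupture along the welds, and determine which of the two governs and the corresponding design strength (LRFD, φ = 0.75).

φR_n ≈ 344 kips (weld metal governs)

t_e = 0.707 × 0.5 = 0.3535 in; L = 24 in.
Weld metal: φR_n = 0.75 × 0.6 × 90 × 0.3535 × 24 = 343.6 kips.
Base metal (shear rupture): φR_n = 0.75 × 0.6 × 70 × 0.625 × 24 = 472.5 kips.
Governing: weld metal.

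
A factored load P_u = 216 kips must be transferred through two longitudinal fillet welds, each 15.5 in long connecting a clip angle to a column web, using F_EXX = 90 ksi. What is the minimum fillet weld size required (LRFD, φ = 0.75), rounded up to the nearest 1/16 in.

Total weld length L = 31 in.
Required throat t_e = P_u / (φ × 0.6 F_EXX × L) = 216 / (0.75 × 0.6 × 90 × 31) = 0.172 in.
Required leg w = t_e / 0.707 = 0.2433 in → use 1/4 in.

w = 1/4 in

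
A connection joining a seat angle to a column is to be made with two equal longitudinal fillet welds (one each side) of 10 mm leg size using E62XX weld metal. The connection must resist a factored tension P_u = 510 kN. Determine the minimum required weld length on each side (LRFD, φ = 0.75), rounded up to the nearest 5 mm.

L = 130 mm on each side

E62XX → F_EXX = 620 MPa.
Throat t_e = 0.707 × 10 = 7.07 mm.
φr_n = 0.75 × 0.6 × 620 × 7.07 × 10⁻³ = 1.973 kN/mm.
L_req = P_u / φr_n = 510 / 1.973 = 258.6 mm total.
Per side: 258.6 / 2 = 129.3 mm.
Round up → use L = 130 mm on each side.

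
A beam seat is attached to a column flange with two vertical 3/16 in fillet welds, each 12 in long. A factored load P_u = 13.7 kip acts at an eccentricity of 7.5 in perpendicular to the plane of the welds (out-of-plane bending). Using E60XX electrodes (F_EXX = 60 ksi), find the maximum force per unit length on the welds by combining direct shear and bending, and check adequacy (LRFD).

f_max ≈ 2.22 kip/in; adequate

L_w = 2 × 12 = 24 in; section modulus (unit throat) S = 2 × L²/6 = 48 in².
Direct shear f_v = P/L_w = 13.7/24 = 0.5708 kip/in.
Moment M = P × e = 13.7 × 7.5 = 102.75 kip·in; bending f_b = M/S = 2.141 kip/in.
f_max = √(f_v² + f_b²) = √(0.5708² + 2.141²) = 2.215 kip/in.
φr_n = 0.75 × 0.6 × 60 × (0.707 × 0.1875) = 3.579 kip/in → adequate.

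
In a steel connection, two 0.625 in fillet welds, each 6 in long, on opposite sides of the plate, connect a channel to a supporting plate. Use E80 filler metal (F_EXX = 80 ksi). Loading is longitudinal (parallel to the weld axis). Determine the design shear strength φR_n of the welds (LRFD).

φR_n ≈ 191 kips

Effective throat t_e = 0.707 × 0.625 = 0.4419 in.
Total length L = 12 in; A_we = 0.4419 × 12 = 5.302 in².
F_nw = 0.6 F_EXX = 0.6 × 80 = 48 ksi.
φR_n = 0.75 × 48 × 5.302 = 190.9 kips.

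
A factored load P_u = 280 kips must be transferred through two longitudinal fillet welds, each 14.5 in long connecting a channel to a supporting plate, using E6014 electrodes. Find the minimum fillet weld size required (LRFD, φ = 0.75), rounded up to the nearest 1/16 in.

E60XX → F_EXX = 60 ksi.
Total weld length L = 29 in.
Required throat t_e = P_u / (φ × 0.6 F_EXX × L) = 280 / (0.75 × 0.6 × 60 × 29) = 0.3576 in.
Required leg w = t_e / 0.707 = 0.5058 in → use 9/16 in.

w = 9/16 in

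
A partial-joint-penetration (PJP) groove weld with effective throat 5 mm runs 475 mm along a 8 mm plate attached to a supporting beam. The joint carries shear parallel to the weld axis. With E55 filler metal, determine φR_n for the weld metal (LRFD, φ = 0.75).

E55XX → F_EXX = 550 MPa.
Effective throat (given) t_e = 5 mm.
A_we = 5 × 475 = 2375 mm².
F_nw = 0.6 F_EXX = 330 MPa.
φR_n = 0.75 × 330 × 2375 × 10⁻³ = 587.8 kN.

φR_n ≈ 588 kN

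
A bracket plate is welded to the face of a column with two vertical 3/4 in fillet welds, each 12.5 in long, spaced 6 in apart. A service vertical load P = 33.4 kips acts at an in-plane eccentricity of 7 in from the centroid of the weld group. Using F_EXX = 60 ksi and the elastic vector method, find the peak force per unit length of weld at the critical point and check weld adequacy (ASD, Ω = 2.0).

f_max ≈ 3.72 kip/in; adequate

Total weld length L_w = 25 in. Treat welds as unit-width lines.
Polar moment about centroid: J = 2[d³/12 + d(b/2)²] = 2[12.5³/12 + 12.5×3²] = 550.5 in³.
Direct shear f_v = P/L_w = 33.4 / 25 = 1.336 kip/in (vertical).
Torsion M = P·e = 33.4 × 7 = 233.8 kip·in.
Critical point at (x, y) = (3, 6.25) from centroid. f_tx = M·y/J = 2.654 kip/in; f_ty = M·x/J = 1.274 kip/in.
Resultant f_max = √[f_tx² + (f_v + f_ty)²] = √[2.654² + (1.336 + 1.274)²] = 3.723 kip/in.
Capacity per unit length: r_n/Ω = (1/2.0) × 0.6 × 60 × (0.707 × 0.75) = 9.544 kip/in.
3.723 ≤ 9.544 → adequate.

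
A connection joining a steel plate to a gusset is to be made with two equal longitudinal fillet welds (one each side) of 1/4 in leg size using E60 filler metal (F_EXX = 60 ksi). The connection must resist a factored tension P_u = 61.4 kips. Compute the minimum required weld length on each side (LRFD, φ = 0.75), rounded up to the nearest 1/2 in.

L = 6.5 in on each side

Throat t_e = 0.707 × 0.25 = 0.1767 in.
φr_n = 0.75 × 0.6 × 60 × 0.1767 = 4.772 kips/in.
L_req = P_u / φr_n = 61.4 / 4.772 = 12.87 in total.
Per side: 12.87 / 2 = 6.433 in.
Round up → use L = 6.5 in on each side.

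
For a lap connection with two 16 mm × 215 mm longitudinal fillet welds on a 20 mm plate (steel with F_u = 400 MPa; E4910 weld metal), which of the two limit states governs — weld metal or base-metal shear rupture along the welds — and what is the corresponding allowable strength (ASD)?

E49XX → F_EXX = 490 MPa.
t_e = 0.707 × 16 = 11.31 mm; L = 430 mm.
Weld metal: R_n/Ω = (1/2.0) × 0.6 × 490 × 11.31 × 430 × 10⁻³ = 715 kN.
Base metal (shear rupture): R_n/Ω = (1/2.0) × 0.6 × 400 × 20 × 430 × 10⁻³ = 1032 kN.
Governing: weld metal.

R_n/Ω ≈ 715 kN (weld metal governs)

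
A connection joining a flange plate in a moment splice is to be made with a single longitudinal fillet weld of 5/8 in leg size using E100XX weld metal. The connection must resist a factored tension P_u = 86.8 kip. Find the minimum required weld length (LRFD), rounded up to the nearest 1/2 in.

E100XX → F_EXX = 100 ksi.
Throat t_e = 0.707 × 0.625 = 0.4419 in.
φr_n = 0.75 × 0.6 × 100 × 0.4419 = 19.88 kip/in.
L_req = P_u / φr_n = 86.8 / 19.88 = 4.365 in total.
Round up → use L = 4.5 in.

L = 4.5 in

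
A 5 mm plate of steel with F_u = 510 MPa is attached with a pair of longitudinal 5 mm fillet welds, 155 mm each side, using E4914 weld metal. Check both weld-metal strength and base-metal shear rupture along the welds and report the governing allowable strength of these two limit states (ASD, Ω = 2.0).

R_n/Ω ≈ 161 kN (weld metal governs)

E49XX → F_EXX = 490 MPa.
t_e = 0.707 × 5 = 3.535 mm; L = 310 mm.
Weld metal: R_n/Ω = (1/2.0) × 0.6 × 490 × 3.535 × 310 × 10⁻³ = 161.1 kN.
Base metal (shear rupture): R_n/Ω = (1/2.0) × 0.6 × 510 × 5 × 310 × 10⁻³ = 237.2 kN.
Governing: weld metal.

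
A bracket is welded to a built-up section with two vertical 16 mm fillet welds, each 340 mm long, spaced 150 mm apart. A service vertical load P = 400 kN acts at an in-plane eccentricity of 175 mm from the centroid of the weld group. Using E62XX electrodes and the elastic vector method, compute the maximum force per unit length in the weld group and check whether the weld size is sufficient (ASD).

E62XX → F_EXX = 620 MPa.
Total weld length L_w = 680 mm. Treat welds as unit-width lines.
Polar moment about centroid: J = 2[d³/12 + d(b/2)²] = 2[340³/12 + 340×75²] = 10380000 mm³.
Direct shear f_v = P/L_w = 400×10³ / 680 = 588.2 N/mm (vertical).
Torsion M = P·e = 400×10³ × 175 = 70000000 N·mm.
Critical point at (x, y) = (75, 170) from centroid. f_tx = M·y/J = 1147 N/mm; f_ty = M·x/J = 506 N/mm.
Resultant f_max = √[f_tx² + (f_v + f_ty)²] = √[1147² + (588.2 + 506)²] = 1585 N/mm.
Capacity per unit length: r_n/Ω = (1/2.0) × 0.6 × 620 × (0.707 × 16) = 2104 N/mm.
1585 ≤ 2104 → adequate.

f_max ≈ 1590 N/mm; adequate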